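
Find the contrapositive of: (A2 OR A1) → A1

Contrapositive: NOT A1 → NOT (A2 OR A1)
Note: A statement and its contrapositive are logically equivalent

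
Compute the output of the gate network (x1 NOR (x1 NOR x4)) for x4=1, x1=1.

Substituting: (1 NOR (1 NOR 1))
= 0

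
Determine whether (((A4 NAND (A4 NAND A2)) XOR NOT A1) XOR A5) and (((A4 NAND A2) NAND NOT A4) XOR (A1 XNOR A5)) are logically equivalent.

No. Counterexample: with A5=0, A1=0, A4=0, A2=0, Expression 1 = 0 but Expression 2 = 1.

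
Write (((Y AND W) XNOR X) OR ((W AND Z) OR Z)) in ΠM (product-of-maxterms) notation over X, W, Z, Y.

ΠM(5, 8, 9, 12) = (X OR NOT W OR Z OR NOT Y) AND (NOT X OR W OR Z OR Y) AND (NOT X OR W OR Z OR NOT Y) AND (NOT X OR NOT W OR Z OR Y)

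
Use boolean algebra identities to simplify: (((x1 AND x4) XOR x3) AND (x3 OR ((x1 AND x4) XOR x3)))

By absorption (E AND (E OR v) = E):
= ((x1 AND x4) XOR x3)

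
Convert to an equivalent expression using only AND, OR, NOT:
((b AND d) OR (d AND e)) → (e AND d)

NOT ((b AND d) OR (d AND e)) OR (e AND d)
(Implication elimination: A → B = NOT A OR B)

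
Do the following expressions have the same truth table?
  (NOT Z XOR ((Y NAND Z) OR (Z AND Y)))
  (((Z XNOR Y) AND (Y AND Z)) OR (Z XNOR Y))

No. Counterexample: with Z=0, Y=0, Expression 1 = 0 but Expression 2 = 1.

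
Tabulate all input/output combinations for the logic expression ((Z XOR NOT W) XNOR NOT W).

W | Z | Output
--------------
0 | 0 | 1
0 | 1 | 0
1 | 0 | 1
1 | 1 | 0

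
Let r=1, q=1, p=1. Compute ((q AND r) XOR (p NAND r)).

Substituting: ((1 AND 1) XOR (1 NAND 1))
= 1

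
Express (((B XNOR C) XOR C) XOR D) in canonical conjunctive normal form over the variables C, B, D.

(C OR B OR NOT D) AND (C OR NOT B OR D) AND (NOT C OR B OR NOT D) AND (NOT C OR NOT B OR D)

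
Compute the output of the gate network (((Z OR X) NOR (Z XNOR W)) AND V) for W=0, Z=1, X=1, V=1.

Substituting: (((1 OR 1) NOR (1 XNOR 0)) AND 1)
= 0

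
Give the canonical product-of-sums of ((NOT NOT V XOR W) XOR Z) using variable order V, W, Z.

ΠM(0, 3, 5, 6) = (V OR W OR Z) AND (V OR NOT W OR NOT Z) AND (NOT V OR W OR NOT Z) AND (NOT V OR NOT W OR Z)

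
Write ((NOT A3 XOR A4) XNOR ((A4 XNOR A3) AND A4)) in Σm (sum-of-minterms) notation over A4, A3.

Σm(1, 2, 3) = (NOT A4 AND A3) OR (A4 AND NOT A3) OR (A4 AND A3)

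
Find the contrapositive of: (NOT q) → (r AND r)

Contrapositive: NOT (r AND r) → q
Note: A statement and its contrapositive are logically equivalent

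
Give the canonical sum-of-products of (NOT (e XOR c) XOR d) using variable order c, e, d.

Σm(0, 3, 5, 6) = (NOT c AND NOT e AND NOT d) OR (NOT c AND e AND d) OR (c AND NOT e AND d) OR (c AND e AND NOT d)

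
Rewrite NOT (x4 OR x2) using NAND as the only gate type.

(((x4 NAND x4) NAND (x2 NAND x2)) NAND ((x4 NAND x4) NAND (x2 NAND x2)))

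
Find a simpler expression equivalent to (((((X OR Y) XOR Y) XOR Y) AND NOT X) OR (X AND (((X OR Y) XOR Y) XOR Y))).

By distribution ((E AND v) OR (E AND NOT v) = E) then XOR self-cancellation ((E XOR v) XOR v = E):
= (X OR Y)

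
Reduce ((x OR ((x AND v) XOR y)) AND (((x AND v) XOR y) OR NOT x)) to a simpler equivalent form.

By distribution ((E OR v) AND (E OR NOT v) = E):
= ((x AND v) XOR y)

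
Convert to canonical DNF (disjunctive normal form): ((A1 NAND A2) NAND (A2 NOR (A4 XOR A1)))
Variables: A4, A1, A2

(NOT A4 AND NOT A1 AND A2) OR (NOT A4 AND A1 AND NOT A2) OR (NOT A4 AND A1 AND A2) OR (A4 AND NOT A1 AND NOT A2) OR (A4 AND NOT A1 AND A2) OR (A4 AND A1 AND A2)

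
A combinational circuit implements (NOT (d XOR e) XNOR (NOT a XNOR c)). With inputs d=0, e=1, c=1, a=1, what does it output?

Substituting: (NOT (0 XOR 1) XNOR (NOT 1 XNOR 1))
= 1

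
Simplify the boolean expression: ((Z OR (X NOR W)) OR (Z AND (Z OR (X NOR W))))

By absorption (E OR (E AND v) = E):
= (Z OR (X NOR W))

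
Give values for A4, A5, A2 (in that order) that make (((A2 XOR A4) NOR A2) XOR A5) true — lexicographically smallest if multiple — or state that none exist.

A4=0, A5=0, A2=0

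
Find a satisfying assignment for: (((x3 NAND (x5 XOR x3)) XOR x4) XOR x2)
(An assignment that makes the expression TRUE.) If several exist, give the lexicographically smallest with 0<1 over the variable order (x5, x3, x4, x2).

x5=0, x3=0, x4=0, x2=0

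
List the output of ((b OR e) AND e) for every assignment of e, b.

e | b | Output
--------------
0 | 0 | 0
0 | 1 | 0
1 | 0 | 1
1 | 1 | 1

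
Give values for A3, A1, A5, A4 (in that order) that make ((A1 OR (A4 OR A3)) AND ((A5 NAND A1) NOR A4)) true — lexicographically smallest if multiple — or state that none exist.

A3=0, A1=1, A5=1, A4=0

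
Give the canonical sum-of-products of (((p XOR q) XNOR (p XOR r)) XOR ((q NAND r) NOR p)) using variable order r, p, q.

Σm(0, 2, 7) = (NOT r AND NOT p AND NOT q) OR (NOT r AND p AND NOT q) OR (r AND p AND q)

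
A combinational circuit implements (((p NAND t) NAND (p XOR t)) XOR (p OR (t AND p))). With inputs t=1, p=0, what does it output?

Substituting: (((0 NAND 1) NAND (0 XOR 1)) XOR (0 OR (1 AND 0)))
= 0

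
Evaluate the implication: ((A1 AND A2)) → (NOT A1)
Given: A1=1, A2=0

Antecedent ((A1 AND A2)) = 0; consequent (NOT A1) = 0.
0 → 0 = 1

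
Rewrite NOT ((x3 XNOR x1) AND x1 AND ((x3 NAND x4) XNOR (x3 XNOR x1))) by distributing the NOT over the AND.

NOT (x3 XNOR x1) OR NOT x1 OR NOT ((x3 NAND x4) XNOR (x3 XNOR x1))
De Morgan's: NOT(AND of terms) = OR of negations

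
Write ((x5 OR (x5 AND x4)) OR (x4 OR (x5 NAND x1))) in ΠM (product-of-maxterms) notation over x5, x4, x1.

ΠM() = TRUE (no maxterms)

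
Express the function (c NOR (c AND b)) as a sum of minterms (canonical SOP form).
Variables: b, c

Σm(0, 2) = (NOT b AND NOT c) OR (b AND NOT c)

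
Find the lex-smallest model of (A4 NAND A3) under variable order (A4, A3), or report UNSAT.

A4=0, A3=0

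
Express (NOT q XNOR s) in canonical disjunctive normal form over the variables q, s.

(NOT q AND s) OR (q AND NOT s)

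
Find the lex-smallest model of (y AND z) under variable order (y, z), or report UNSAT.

y=1, z=1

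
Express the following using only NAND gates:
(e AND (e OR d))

((e NAND ((e NAND e) NAND (d NAND d))) NAND (e NAND ((e NAND e) NAND (d NAND d))))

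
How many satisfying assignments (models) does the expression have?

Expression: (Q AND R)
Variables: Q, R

Satisfying assignments: (1,1)
Count: 1 out of 4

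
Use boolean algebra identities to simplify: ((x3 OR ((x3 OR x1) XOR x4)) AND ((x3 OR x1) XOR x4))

By absorption (E AND (E OR v) = E):
= ((x3 OR x1) XOR x4)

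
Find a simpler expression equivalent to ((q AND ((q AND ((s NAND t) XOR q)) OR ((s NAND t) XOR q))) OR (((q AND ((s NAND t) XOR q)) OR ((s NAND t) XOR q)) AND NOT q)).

By distribution ((E AND v) OR (E AND NOT v) = E) then absorption (E OR (E AND v) = E):
= ((s NAND t) XOR q)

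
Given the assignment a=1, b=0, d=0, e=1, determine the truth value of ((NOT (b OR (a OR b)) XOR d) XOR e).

Substituting: ((NOT (0 OR (1 OR 0)) XOR 0) XOR 1)
= 1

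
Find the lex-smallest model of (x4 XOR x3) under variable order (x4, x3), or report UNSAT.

x4=0, x3=1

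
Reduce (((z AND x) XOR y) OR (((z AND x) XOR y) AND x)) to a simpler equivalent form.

By absorption (E OR (E AND v) = E):
= ((z AND x) XOR y)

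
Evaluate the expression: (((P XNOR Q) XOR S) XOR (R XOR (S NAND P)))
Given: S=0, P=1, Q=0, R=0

Substituting: (((1 XNOR 0) XOR 0) XOR (0 XOR (0 NAND 1)))
= 1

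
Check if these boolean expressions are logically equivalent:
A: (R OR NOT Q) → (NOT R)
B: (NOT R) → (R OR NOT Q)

No, Converse is not equivalent to original (counterexample: S=0, R=0, Q=1)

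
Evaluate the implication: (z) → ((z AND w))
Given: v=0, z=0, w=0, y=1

Antecedent (z) = 0; consequent ((z AND w)) = 0.
0 → 0 = 1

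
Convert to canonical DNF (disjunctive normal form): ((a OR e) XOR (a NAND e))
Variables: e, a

(NOT e AND NOT a) OR (e AND a)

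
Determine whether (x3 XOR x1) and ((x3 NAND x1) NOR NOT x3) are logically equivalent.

No. Counterexample: with x1=0, x3=1, Expression 1 = 1 but Expression 2 = 0.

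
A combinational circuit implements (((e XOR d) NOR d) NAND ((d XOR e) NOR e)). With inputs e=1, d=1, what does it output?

Substituting: (((1 XOR 1) NOR 1) NAND ((1 XOR 1) NOR 1))
= 1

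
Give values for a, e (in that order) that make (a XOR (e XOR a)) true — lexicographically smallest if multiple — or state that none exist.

a=0, e=1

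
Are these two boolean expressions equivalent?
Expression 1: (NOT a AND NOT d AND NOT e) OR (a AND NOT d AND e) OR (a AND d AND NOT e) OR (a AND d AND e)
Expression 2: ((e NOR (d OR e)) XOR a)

Yes, they are equivalent — the two output columns agree on all 8 assignments:
a | d | e | Expression 1 | Expression 2
---------------------------------------
0 | 0 | 0 | 1 | 1
0 | 0 | 1 | 0 | 0
0 | 1 | 0 | 0 | 0
0 | 1 | 1 | 0 | 0
1 | 0 | 0 | 0 | 0
1 | 0 | 1 | 1 | 1
1 | 1 | 0 | 1 | 1
1 | 1 | 1 | 1 | 1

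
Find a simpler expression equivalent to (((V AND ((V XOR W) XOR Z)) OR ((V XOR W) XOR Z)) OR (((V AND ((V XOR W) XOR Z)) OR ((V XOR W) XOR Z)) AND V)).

By absorption (E OR (E AND v) = E) then absorption (E OR (E AND v) = E):
= ((V XOR W) XOR Z)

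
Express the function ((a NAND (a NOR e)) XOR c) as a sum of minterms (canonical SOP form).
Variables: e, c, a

Σm(0, 1, 4, 5) = (NOT e AND NOT c AND NOT a) OR (NOT e AND NOT c AND a) OR (e AND NOT c AND NOT a) OR (e AND NOT c AND a)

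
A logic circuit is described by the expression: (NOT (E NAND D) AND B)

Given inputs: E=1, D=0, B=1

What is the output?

Substituting: (NOT (1 NAND 0) AND 1)
= 0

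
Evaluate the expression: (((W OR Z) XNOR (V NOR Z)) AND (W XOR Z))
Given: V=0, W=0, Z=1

Substituting: (((0 OR 1) XNOR (0 NOR 1)) AND (0 XOR 1))
= 0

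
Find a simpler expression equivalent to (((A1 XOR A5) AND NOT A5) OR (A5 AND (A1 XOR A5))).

By distribution ((E AND v) OR (E AND NOT v) = E):
= (A1 XOR A5)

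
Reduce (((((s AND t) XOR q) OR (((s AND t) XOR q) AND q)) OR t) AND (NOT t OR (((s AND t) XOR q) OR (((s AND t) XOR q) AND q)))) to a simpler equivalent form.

By distribution ((E OR v) AND (E OR NOT v) = E) then absorption (E OR (E AND v) = E):
= ((s AND t) XOR q)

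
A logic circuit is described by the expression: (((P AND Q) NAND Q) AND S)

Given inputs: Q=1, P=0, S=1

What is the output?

Substituting: (((0 AND 1) NAND 1) AND 1)
= 1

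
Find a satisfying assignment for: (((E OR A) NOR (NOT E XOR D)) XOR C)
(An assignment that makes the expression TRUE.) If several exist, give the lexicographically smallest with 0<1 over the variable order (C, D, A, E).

C=0, D=1, A=0, E=0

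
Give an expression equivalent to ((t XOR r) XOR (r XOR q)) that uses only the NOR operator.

((((((((t NOR r) NOR (t NOR r)) NOR ((t NOR r) NOR (t NOR r))) NOR ((((t NOR t) NOR (r NOR r)) NOR ((t NOR t) NOR (r NOR r))) NOR (((t NOR t) NOR (r NOR r)) NOR ((t NOR t) NOR (r NOR r))))) NOR ((((r NOR q) NOR (r NOR q)) NOR ((r NOR q) NOR (r NOR q))) NOR ((((r NOR r) NOR (q NOR q)) NOR ((r NOR r) NOR (q NOR q))) NOR (((r NOR r) NOR (q NOR q)) NOR ((r NOR r) NOR (q NOR q)))))) NOR (((((t NOR r) NOR (t NOR r)) NOR ((t NOR r) NOR (t NOR r))) NOR ((((t NOR t) NOR (r NOR r)) NOR ((t NOR t) NOR (r NOR r))) NOR (((t NOR t) NOR (r NOR r)) NOR ((t NOR t) NOR (r NOR r))))) NOR ((((r NOR q) NOR (r NOR q)) NOR ((r NOR q) NOR (r NOR q))) NOR ((((r NOR r) NOR (q NOR q)) NOR ((r NOR r) NOR (q NOR q))) NOR (((r NOR r) NOR (q NOR q)) NOR ((r NOR r) NOR (q NOR q))))))) NOR ((((((t NOR r) NOR (t NOR r)) NOR ((t NOR r) NOR (t NOR r))) NOR ((((t NOR t) NOR (r NOR r)) NOR ((t NOR t) NOR (r NOR r))) NOR (((t NOR t) NOR (r NOR r)) NOR ((t NOR t) NOR (r NOR r))))) NOR ((((r NOR q) NOR (r NOR q)) NOR ((r NOR q) NOR (r NOR q))) NOR ((((r NOR r) NOR (q NOR q)) NOR ((r NOR r) NOR (q NOR q))) NOR (((r NOR r) NOR (q NOR q)) NOR ((r NOR r) NOR (q NOR q)))))) NOR (((((t NOR r) NOR (t NOR r)) NOR ((t NOR r) NOR (t NOR r))) NOR ((((t NOR t) NOR (r NOR r)) NOR ((t NOR t) NOR (r NOR r))) NOR (((t NOR t) NOR (r NOR r)) NOR ((t NOR t) NOR (r NOR r))))) NOR ((((r NOR q) NOR (r NOR q)) NOR ((r NOR q) NOR (r NOR q))) NOR ((((r NOR r) NOR (q NOR q)) NOR ((r NOR r) NOR (q NOR q))) NOR (((r NOR r) NOR (q NOR q)) NOR ((r NOR r) NOR (q NOR q)))))))) NOR ((((((((t NOR r) NOR (t NOR r)) NOR ((t NOR r) NOR (t NOR r))) NOR ((((t NOR t) NOR (r NOR r)) NOR ((t NOR t) NOR (r NOR r))) NOR (((t NOR t) NOR (r NOR r)) NOR ((t NOR t) NOR (r NOR r))))) NOR ((((t NOR r) NOR (t NOR r)) NOR ((t NOR r) NOR (t NOR r))) NOR ((((t NOR t) NOR (r NOR r)) NOR ((t NOR t) NOR (r NOR r))) NOR (((t NOR t) NOR (r NOR r)) NOR ((t NOR t) NOR (r NOR r)))))) NOR (((((r NOR q) NOR (r NOR q)) NOR ((r NOR q) NOR (r NOR q))) NOR ((((r NOR r) NOR (q NOR q)) NOR ((r NOR r) NOR (q NOR q))) NOR (((r NOR r) NOR (q NOR q)) NOR ((r NOR r) NOR (q NOR q))))) NOR ((((r NOR q) NOR (r NOR q)) NOR ((r NOR q) NOR (r NOR q))) NOR ((((r NOR r) NOR (q NOR q)) NOR ((r NOR r) NOR (q NOR q))) NOR (((r NOR r) NOR (q NOR q)) NOR ((r NOR r) NOR (q NOR q))))))) NOR ((((((t NOR r) NOR (t NOR r)) NOR ((t NOR r) NOR (t NOR r))) NOR ((((t NOR t) NOR (r NOR r)) NOR ((t NOR t) NOR (r NOR r))) NOR (((t NOR t) NOR (r NOR r)) NOR ((t NOR t) NOR (r NOR r))))) NOR ((((t NOR r) NOR (t NOR r)) NOR ((t NOR r) NOR (t NOR r))) NOR ((((t NOR t) NOR (r NOR r)) NOR ((t NOR t) NOR (r NOR r))) NOR (((t NOR t) NOR (r NOR r)) NOR ((t NOR t) NOR (r NOR r)))))) NOR (((((r NOR q) NOR (r NOR q)) NOR ((r NOR q) NOR (r NOR q))) NOR ((((r NOR r) NOR (q NOR q)) NOR ((r NOR r) NOR (q NOR q))) NOR (((r NOR r) NOR (q NOR q)) NOR ((r NOR r) NOR (q NOR q))))) NOR ((((r NOR q) NOR (r NOR q)) NOR ((r NOR q) NOR (r NOR q))) NOR ((((r NOR r) NOR (q NOR q)) NOR ((r NOR r) NOR (q NOR q))) NOR (((r NOR r) NOR (q NOR q)) NOR ((r NOR r) NOR (q NOR q)))))))) NOR (((((((t NOR r) NOR (t NOR r)) NOR ((t NOR r) NOR (t NOR r))) NOR ((((t NOR t) NOR (r NOR r)) NOR ((t NOR t) NOR (r NOR r))) NOR (((t NOR t) NOR (r NOR r)) NOR ((t NOR t) NOR (r NOR r))))) NOR ((((t NOR r) NOR (t NOR r)) NOR ((t NOR r) NOR (t NOR r))) NOR ((((t NOR t) NOR (r NOR r)) NOR ((t NOR t) NOR (r NOR r))) NOR (((t NOR t) NOR (r NOR r)) NOR ((t NOR t) NOR (r NOR r)))))) NOR (((((r NOR q) NOR (r NOR q)) NOR ((r NOR q) NOR (r NOR q))) NOR ((((r NOR r) NOR (q NOR q)) NOR ((r NOR r) NOR (q NOR q))) NOR (((r NOR r) NOR (q NOR q)) NOR ((r NOR r) NOR (q NOR q))))) NOR ((((r NOR q) NOR (r NOR q)) NOR ((r NOR q) NOR (r NOR q))) NOR ((((r NOR r) NOR (q NOR q)) NOR ((r NOR r) NOR (q NOR q))) NOR (((r NOR r) NOR (q NOR q)) NOR ((r NOR r) NOR (q NOR q))))))) NOR ((((((t NOR r) NOR (t NOR r)) NOR ((t NOR r) NOR (t NOR r))) NOR ((((t NOR t) NOR (r NOR r)) NOR ((t NOR t) NOR (r NOR r))) NOR (((t NOR t) NOR (r NOR r)) NOR ((t NOR t) NOR (r NOR r))))) NOR ((((t NOR r) NOR (t NOR r)) NOR ((t NOR r) NOR (t NOR r))) NOR ((((t NOR t) NOR (r NOR r)) NOR ((t NOR t) NOR (r NOR r))) NOR (((t NOR t) NOR (r NOR r)) NOR ((t NOR t) NOR (r NOR r)))))) NOR (((((r NOR q) NOR (r NOR q)) NOR ((r NOR q) NOR (r NOR q))) NOR ((((r NOR r) NOR (q NOR q)) NOR ((r NOR r) NOR (q NOR q))) NOR (((r NOR r) NOR (q NOR q)) NOR ((r NOR r) NOR (q NOR q))))) NOR ((((r NOR q) NOR (r NOR q)) NOR ((r NOR q) NOR (r NOR q))) NOR ((((r NOR r) NOR (q NOR q)) NOR ((r NOR r) NOR (q NOR q))) NOR (((r NOR r) NOR (q NOR q)) NOR ((r NOR r) NOR (q NOR q))))))))))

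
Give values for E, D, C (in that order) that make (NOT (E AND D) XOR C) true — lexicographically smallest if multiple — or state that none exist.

E=0, D=0, C=0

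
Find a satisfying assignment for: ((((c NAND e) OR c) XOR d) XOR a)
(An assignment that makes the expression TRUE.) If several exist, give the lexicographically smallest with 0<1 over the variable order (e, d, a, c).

e=0, d=0, a=0, c=0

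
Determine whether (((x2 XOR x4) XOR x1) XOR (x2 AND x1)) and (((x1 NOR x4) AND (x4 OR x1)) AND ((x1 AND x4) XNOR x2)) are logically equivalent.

No. Counterexample: with x1=0, x4=0, x2=1, Expression 1 = 1 but Expression 2 = 0.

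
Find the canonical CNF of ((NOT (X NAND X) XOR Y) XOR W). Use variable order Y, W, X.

(Y OR W OR X) AND (Y OR NOT W OR NOT X) AND (NOT Y OR W OR NOT X) AND (NOT Y OR NOT W OR X)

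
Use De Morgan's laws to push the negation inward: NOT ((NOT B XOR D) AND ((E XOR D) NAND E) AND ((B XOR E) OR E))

NOT (NOT B XOR D) OR NOT ((E XOR D) NAND E) OR NOT ((B XOR E) OR E)
De Morgan's: NOT(AND of terms) = OR of negations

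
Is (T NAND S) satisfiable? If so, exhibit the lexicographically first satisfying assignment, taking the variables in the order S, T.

S=0, T=0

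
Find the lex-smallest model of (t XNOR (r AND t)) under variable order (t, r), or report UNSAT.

t=0, r=0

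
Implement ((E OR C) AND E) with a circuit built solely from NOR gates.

((((E NOR C) NOR (E NOR C)) NOR ((E NOR C) NOR (E NOR C))) NOR (E NOR E))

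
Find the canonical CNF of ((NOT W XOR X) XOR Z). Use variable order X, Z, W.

(X OR Z OR NOT W) AND (X OR NOT Z OR W) AND (NOT X OR Z OR W) AND (NOT X OR NOT Z OR NOT W)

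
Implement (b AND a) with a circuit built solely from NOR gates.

((b NOR b) NOR (a NOR a))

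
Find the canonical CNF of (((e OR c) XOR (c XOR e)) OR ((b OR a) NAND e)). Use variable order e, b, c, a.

(NOT e OR b OR c OR NOT a) AND (NOT e OR NOT b OR c OR a) AND (NOT e OR NOT b OR c OR NOT a)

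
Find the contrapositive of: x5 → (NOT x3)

Contrapositive: x3 → NOT x5
Note: A statement and its contrapositive are logically equivalent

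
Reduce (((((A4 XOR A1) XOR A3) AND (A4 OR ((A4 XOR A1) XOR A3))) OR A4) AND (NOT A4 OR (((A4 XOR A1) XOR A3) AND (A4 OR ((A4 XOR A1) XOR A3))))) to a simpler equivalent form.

By distribution ((E OR v) AND (E OR NOT v) = E) then absorption (E AND (E OR v) = E):
= ((A4 XOR A1) XOR A3)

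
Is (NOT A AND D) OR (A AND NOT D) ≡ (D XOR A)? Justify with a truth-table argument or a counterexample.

Yes, they are equivalent — the two output columns agree on all 4 assignments:
A | D | Expression 1 | Expression 2
-----------------------------------
0 | 0 | 0 | 0
0 | 1 | 1 | 1
1 | 0 | 1 | 1
1 | 1 | 0 | 0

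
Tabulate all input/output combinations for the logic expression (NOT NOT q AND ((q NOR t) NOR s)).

t | q | s | Output
------------------
0 | 0 | 0 | 0
0 | 0 | 1 | 0
0 | 1 | 0 | 1
0 | 1 | 1 | 0
1 | 0 | 0 | 0
1 | 0 | 1 | 0
1 | 1 | 0 | 1
1 | 1 | 1 | 0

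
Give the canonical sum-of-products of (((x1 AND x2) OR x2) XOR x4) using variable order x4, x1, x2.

Σm(1, 3, 4, 6) = (NOT x4 AND NOT x1 AND x2) OR (NOT x4 AND x1 AND x2) OR (x4 AND NOT x1 AND NOT x2) OR (x4 AND x1 AND NOT x2)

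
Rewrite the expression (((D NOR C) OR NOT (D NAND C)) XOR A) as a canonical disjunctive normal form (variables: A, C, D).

(NOT A AND NOT C AND NOT D) OR (NOT A AND C AND D) OR (A AND NOT C AND D) OR (A AND C AND NOT D)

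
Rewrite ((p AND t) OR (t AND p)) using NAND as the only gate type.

((((p NAND t) NAND (p NAND t)) NAND ((p NAND t) NAND (p NAND t))) NAND (((t NAND p) NAND (t NAND p)) NAND ((t NAND p) NAND (t NAND p))))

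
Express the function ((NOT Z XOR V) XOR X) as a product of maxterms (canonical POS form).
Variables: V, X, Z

ΠM(1, 2, 4, 7) = (V OR X OR NOT Z) AND (V OR NOT X OR Z) AND (NOT V OR X OR Z) AND (NOT V OR NOT X OR NOT Z)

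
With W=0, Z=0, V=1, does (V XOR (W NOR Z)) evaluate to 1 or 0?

Substituting: (1 XOR (0 NOR 0))
= 0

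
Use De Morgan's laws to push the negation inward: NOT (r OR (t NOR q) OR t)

NOT r AND NOT (t NOR q) AND NOT t
De Morgan's: NOT(OR of terms) = AND of negations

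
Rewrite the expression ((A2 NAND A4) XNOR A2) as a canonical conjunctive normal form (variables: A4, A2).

(A4 OR A2) AND (NOT A4 OR A2) AND (NOT A4 OR NOT A2)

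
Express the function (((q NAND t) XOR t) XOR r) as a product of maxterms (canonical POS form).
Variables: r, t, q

ΠM(2, 4, 5, 7) = (r OR NOT t OR q) AND (NOT r OR t OR q) AND (NOT r OR t OR NOT q) AND (NOT r OR NOT t OR NOT q)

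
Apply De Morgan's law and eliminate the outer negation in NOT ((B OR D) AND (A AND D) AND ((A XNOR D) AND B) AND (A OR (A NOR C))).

NOT (B OR D) OR NOT (A AND D) OR NOT ((A XNOR D) AND B) OR NOT (A OR (A NOR C))
De Morgan's: NOT(AND of terms) = OR of negations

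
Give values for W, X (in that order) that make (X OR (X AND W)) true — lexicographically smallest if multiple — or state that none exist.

W=0, X=1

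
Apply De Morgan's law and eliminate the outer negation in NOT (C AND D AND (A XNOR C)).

NOT C OR NOT D OR NOT (A XNOR C)
De Morgan's: NOT(AND of terms) = OR of negations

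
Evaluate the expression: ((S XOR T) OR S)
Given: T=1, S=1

Substituting: ((1 XOR 1) OR 1)
= 1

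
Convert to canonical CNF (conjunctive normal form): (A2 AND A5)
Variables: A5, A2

(A5 OR A2) AND (A5 OR NOT A2) AND (NOT A5 OR A2)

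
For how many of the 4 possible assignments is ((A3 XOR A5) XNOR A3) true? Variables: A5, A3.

Satisfying assignments: (0,0), (0,1)
Count: 2 out of 4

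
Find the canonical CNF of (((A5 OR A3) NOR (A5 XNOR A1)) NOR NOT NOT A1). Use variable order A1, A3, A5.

(NOT A1 OR A3 OR A5) AND (NOT A1 OR A3 OR NOT A5) AND (NOT A1 OR NOT A3 OR A5) AND (NOT A1 OR NOT A3 OR NOT A5)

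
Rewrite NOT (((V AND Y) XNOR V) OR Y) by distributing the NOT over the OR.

NOT ((V AND Y) XNOR V) AND NOT Y
De Morgan's: NOT(OR of terms) = AND of negations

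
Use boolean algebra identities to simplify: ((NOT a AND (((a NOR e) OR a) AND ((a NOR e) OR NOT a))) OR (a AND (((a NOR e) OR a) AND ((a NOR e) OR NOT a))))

By distribution ((E AND v) OR (E AND NOT v) = E) then distribution ((E OR v) AND (E OR NOT v) = E):
= (a NOR e)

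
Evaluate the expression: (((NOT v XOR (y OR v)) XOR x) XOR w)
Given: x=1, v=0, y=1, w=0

Substituting: (((NOT 0 XOR (1 OR 0)) XOR 1) XOR 0)
= 1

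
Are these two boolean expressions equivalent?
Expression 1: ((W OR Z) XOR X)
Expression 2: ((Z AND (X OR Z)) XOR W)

No. Counterexample: with W=0, X=1, Z=0, Expression 1 = 1 but Expression 2 = 0.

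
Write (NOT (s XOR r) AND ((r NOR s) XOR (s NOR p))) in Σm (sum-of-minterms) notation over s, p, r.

Σm(2) = (NOT s AND p AND NOT r)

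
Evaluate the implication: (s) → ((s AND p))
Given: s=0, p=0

Antecedent (s) = 0; consequent ((s AND p)) = 0.
0 → 0 = 1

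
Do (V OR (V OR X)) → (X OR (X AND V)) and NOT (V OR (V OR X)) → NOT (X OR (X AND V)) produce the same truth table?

No, Inverse is not equivalent to original (counterexample: V=1, X=0)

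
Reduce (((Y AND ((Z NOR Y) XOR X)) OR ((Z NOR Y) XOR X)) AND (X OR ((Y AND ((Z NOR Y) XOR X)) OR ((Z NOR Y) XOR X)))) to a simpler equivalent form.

By absorption (E AND (E OR v) = E) then absorption (E OR (E AND v) = E):
= ((Z NOR Y) XOR X)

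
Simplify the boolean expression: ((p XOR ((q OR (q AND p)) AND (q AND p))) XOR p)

By XOR self-cancellation ((E XOR v) XOR v = E) then absorption (E AND (E OR v) = E):
= (q AND p)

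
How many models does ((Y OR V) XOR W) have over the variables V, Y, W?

Satisfying assignments: (0,0,1), (0,1,0), (1,0,0), (1,1,0)
Count: 4 out of 8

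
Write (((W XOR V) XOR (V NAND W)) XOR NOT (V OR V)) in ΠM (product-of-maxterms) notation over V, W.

ΠM(0, 2, 3) = (V OR W) AND (NOT V OR W) AND (NOT V OR NOT W)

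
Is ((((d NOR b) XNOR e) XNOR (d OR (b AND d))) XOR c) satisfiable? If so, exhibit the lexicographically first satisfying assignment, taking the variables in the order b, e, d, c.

b=0, e=0, d=0, c=0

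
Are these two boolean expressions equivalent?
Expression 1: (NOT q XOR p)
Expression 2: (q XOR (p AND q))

No. Counterexample: with q=0, p=0, Expression 1 = 1 but Expression 2 = 0.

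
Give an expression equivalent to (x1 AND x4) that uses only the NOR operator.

((x1 NOR x1) NOR (x4 NOR x4))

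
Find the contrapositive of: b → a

Contrapositive: NOT a → NOT b
Note: A statement and its contrapositive are logically equivalent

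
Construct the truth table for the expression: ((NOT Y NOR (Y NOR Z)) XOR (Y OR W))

Z | W | Y | Output
------------------
0 | 0 | 0 | 0
0 | 0 | 1 | 0
0 | 1 | 0 | 1
0 | 1 | 1 | 0
1 | 0 | 0 | 0
1 | 0 | 1 | 0
1 | 1 | 0 | 1
1 | 1 | 1 | 0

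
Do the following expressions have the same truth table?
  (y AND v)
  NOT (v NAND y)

Yes, they are equivalent — the two output columns agree on all 4 assignments:
y | v | Expression 1 | Expression 2
-----------------------------------
0 | 0 | 0 | 0
0 | 1 | 0 | 0
1 | 0 | 0 | 0
1 | 1 | 1 | 1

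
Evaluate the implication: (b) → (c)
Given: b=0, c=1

Antecedent (b) = 0; consequent (c) = 1.
0 → 1 = 1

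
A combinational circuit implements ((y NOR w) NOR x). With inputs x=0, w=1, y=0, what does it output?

Substituting: ((0 NOR 1) NOR 0)
= 1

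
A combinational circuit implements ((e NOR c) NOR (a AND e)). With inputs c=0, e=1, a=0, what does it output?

Substituting: ((1 NOR 0) NOR (0 AND 1))
= 1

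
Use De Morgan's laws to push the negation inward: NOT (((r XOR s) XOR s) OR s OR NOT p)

NOT ((r XOR s) XOR s) AND NOT s AND p
De Morgan's: NOT(OR of terms) = AND of negations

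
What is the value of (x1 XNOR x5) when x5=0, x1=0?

Substituting: (0 XNOR 0)
= 1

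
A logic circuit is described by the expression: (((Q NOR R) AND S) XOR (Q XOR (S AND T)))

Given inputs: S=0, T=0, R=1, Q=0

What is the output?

Substituting: (((0 NOR 1) AND 0) XOR (0 XOR (0 AND 0)))
= 0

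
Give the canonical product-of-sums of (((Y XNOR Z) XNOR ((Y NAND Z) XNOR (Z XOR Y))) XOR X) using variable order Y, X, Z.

ΠM(0, 1, 4, 7) = (Y OR X OR Z) AND (Y OR X OR NOT Z) AND (NOT Y OR X OR Z) AND (NOT Y OR NOT X OR NOT Z)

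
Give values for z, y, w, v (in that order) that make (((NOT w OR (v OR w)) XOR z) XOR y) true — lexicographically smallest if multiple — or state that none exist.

z=0, y=0, w=0, v=0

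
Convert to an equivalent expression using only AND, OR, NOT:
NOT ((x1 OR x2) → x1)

(x1 OR x2) AND NOT x1
(Negated implication: NOT(A → B) = A AND NOT B)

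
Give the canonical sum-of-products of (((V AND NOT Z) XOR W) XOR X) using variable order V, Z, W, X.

Σm(1, 2, 5, 6, 8, 11, 13, 14) = (NOT V AND NOT Z AND NOT W AND X) OR (NOT V AND NOT Z AND W AND NOT X) OR (NOT V AND Z AND NOT W AND X) OR (NOT V AND Z AND W AND NOT X) OR (V AND NOT Z AND NOT W AND NOT X) OR (V AND NOT Z AND W AND X) OR (V AND Z AND NOT W AND X) OR (V AND Z AND W AND NOT X)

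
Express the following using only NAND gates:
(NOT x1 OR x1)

(((x1 NAND x1) NAND (x1 NAND x1)) NAND (x1 NAND x1))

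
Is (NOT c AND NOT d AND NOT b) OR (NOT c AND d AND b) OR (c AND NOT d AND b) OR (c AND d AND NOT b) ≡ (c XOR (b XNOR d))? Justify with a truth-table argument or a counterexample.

Yes, they are equivalent — the two output columns agree on all 8 assignments:
c | d | b | Expression 1 | Expression 2
---------------------------------------
0 | 0 | 0 | 1 | 1
0 | 0 | 1 | 0 | 0
0 | 1 | 0 | 0 | 0
0 | 1 | 1 | 1 | 1
1 | 0 | 0 | 0 | 0
1 | 0 | 1 | 1 | 1
1 | 1 | 0 | 1 | 1
1 | 1 | 1 | 0 | 0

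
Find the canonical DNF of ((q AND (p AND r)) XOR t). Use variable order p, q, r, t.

(NOT p AND NOT q AND NOT r AND t) OR (NOT p AND NOT q AND r AND t) OR (NOT p AND q AND NOT r AND t) OR (NOT p AND q AND r AND t) OR (p AND NOT q AND NOT r AND t) OR (p AND NOT q AND r AND t) OR (p AND q AND NOT r AND t) OR (p AND q AND r AND NOT t)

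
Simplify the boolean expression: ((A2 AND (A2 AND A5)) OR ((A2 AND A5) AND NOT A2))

By distribution ((E AND v) OR (E AND NOT v) = E):
= (A2 AND A5)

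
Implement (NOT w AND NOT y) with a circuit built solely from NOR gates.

(((w NOR w) NOR (w NOR w)) NOR ((y NOR y) NOR (y NOR y)))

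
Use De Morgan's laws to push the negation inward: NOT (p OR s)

NOT p AND NOT s
De Morgan's: NOT(OR of terms) = AND of negations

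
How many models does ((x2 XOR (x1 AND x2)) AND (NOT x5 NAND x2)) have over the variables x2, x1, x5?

Satisfying assignments: (1,0,1)
Count: 1 out of 8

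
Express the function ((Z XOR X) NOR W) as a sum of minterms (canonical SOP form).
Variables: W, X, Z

Σm(0, 3) = (NOT W AND NOT X AND NOT Z) OR (NOT W AND X AND Z)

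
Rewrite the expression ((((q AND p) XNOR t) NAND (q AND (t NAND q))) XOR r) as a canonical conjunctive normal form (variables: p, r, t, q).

(p OR r OR t OR NOT q) AND (p OR NOT r OR t OR q) AND (p OR NOT r OR NOT t OR q) AND (p OR NOT r OR NOT t OR NOT q) AND (NOT p OR NOT r OR t OR q) AND (NOT p OR NOT r OR t OR NOT q) AND (NOT p OR NOT r OR NOT t OR q) AND (NOT p OR NOT r OR NOT t OR NOT q)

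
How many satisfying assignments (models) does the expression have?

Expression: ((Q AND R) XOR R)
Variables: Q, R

Satisfying assignments: (0,1)
Count: 1 out of 4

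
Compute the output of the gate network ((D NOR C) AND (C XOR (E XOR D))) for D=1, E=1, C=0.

Substituting: ((1 NOR 0) AND (0 XOR (1 XOR 1)))
= 0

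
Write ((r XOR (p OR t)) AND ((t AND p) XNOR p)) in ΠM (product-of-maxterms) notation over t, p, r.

ΠM(0, 2, 3, 5, 7) = (t OR p OR r) AND (t OR NOT p OR r) AND (t OR NOT p OR NOT r) AND (NOT t OR p OR NOT r) AND (NOT t OR NOT p OR NOT r)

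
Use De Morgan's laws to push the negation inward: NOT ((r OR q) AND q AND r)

NOT (r OR q) OR NOT q OR NOT r
De Morgan's: NOT(AND of terms) = OR of negations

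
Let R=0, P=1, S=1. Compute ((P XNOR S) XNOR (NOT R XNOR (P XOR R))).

Substituting: ((1 XNOR 1) XNOR (NOT 0 XNOR (1 XOR 0)))
= 1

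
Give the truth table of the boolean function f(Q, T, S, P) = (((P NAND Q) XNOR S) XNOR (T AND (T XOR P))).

Q | T | S | P | Output
----------------------
0 | 0 | 0 | 0 | 1
0 | 0 | 0 | 1 | 1
0 | 0 | 1 | 0 | 0
0 | 0 | 1 | 1 | 0
0 | 1 | 0 | 0 | 0
0 | 1 | 0 | 1 | 1
0 | 1 | 1 | 0 | 1
0 | 1 | 1 | 1 | 0
1 | 0 | 0 | 0 | 1
1 | 0 | 0 | 1 | 0
1 | 0 | 1 | 0 | 0
1 | 0 | 1 | 1 | 1
1 | 1 | 0 | 0 | 0
1 | 1 | 0 | 1 | 0
1 | 1 | 1 | 0 | 1
1 | 1 | 1 | 1 | 1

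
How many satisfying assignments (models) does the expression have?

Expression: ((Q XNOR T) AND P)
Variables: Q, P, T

Satisfying assignments: (0,1,0), (1,1,1)
Count: 2 out of 8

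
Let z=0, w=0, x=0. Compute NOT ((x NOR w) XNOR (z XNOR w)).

Substituting: NOT ((0 NOR 0) XNOR (0 XNOR 0))
= 0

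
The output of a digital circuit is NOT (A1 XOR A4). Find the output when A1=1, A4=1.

Substituting: NOT (1 XOR 1)
= 1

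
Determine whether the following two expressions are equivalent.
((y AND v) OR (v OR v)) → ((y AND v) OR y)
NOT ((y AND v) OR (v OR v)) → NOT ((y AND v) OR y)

No, Inverse is not equivalent to original (counterexample: y=0, v=1)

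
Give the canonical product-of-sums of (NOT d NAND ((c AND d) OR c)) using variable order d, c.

ΠM(1) = (d OR NOT c)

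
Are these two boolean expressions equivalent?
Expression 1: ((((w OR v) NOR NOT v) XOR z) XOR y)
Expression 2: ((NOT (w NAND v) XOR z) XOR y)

No. Counterexample: with v=1, w=1, z=0, y=0, Expression 1 = 0 but Expression 2 = 1.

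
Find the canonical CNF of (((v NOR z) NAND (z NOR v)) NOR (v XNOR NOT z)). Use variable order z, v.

(z OR NOT v) AND (NOT z OR v) AND (NOT z OR NOT v)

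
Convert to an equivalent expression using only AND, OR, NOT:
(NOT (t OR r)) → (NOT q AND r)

(t OR r) OR (NOT q AND r)
(Implication elimination: A → B = NOT A OR B)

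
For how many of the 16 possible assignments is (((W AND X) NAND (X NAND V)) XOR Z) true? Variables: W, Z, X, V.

Satisfying assignments: (0,0,0,0), (0,0,0,1), (0,0,1,0), (0,0,1,1), (1,0,0,0), (1,0,0,1), (1,0,1,1), (1,1,1,0)
Count: 8 out of 16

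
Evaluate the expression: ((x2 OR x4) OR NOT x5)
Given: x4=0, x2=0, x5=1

Substituting: ((0 OR 0) OR NOT 1)
= 0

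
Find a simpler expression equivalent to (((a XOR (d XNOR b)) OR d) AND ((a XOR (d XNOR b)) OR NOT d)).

By distribution ((E OR v) AND (E OR NOT v) = E):
= (a XOR (d XNOR b))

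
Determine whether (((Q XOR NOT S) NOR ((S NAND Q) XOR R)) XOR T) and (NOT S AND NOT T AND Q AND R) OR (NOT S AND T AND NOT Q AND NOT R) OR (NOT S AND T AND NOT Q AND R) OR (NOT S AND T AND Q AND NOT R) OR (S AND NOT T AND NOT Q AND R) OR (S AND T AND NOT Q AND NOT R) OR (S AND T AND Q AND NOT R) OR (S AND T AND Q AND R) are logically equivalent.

Yes, they are equivalent — the two output columns agree on all 16 assignments:
S | T | Q | R | Expression 1 | Expression 2
-------------------------------------------
0 | 0 | 0 | 0 | 0 | 0
0 | 0 | 0 | 1 | 0 | 0
0 | 0 | 1 | 0 | 0 | 0
0 | 0 | 1 | 1 | 1 | 1
0 | 1 | 0 | 0 | 1 | 1
0 | 1 | 0 | 1 | 1 | 1
0 | 1 | 1 | 0 | 1 | 1
0 | 1 | 1 | 1 | 0 | 0
1 | 0 | 0 | 0 | 0 | 0
1 | 0 | 0 | 1 | 1 | 1
1 | 0 | 1 | 0 | 0 | 0
1 | 0 | 1 | 1 | 0 | 0
1 | 1 | 0 | 0 | 1 | 1
1 | 1 | 0 | 1 | 0 | 0
1 | 1 | 1 | 0 | 1 | 1
1 | 1 | 1 | 1 | 1 | 1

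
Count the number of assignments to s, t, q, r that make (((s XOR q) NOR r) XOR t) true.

Satisfying assignments: (0,0,0,0), (0,1,0,1), (0,1,1,0), (0,1,1,1), (1,0,1,0), (1,1,0,0), (1,1,0,1), (1,1,1,1)
Count: 8 out of 16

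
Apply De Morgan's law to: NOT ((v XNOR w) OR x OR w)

NOT (v XNOR w) AND NOT x AND NOT w
De Morgan's: NOT(OR of terms) = AND of negations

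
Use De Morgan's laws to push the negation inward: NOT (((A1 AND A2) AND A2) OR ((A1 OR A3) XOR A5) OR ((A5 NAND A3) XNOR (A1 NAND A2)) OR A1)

NOT ((A1 AND A2) AND A2) AND NOT ((A1 OR A3) XOR A5) AND NOT ((A5 NAND A3) XNOR (A1 NAND A2)) AND NOT A1
De Morgan's: NOT(OR of terms) = AND of negations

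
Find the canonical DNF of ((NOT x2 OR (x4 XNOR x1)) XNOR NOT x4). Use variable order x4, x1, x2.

(NOT x4 AND NOT x1 AND NOT x2) OR (NOT x4 AND NOT x1 AND x2) OR (NOT x4 AND x1 AND NOT x2) OR (x4 AND NOT x1 AND x2)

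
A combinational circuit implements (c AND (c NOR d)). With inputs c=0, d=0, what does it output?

Substituting: (0 AND (0 NOR 0))
= 0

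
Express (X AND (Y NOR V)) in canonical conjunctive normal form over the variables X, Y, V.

(X OR Y OR V) AND (X OR Y OR NOT V) AND (X OR NOT Y OR V) AND (X OR NOT Y OR NOT V) AND (NOT X OR Y OR NOT V) AND (NOT X OR NOT Y OR V) AND (NOT X OR NOT Y OR NOT V)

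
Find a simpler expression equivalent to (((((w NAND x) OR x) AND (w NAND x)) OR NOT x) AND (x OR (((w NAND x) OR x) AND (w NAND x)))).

By distribution ((E OR v) AND (E OR NOT v) = E) then absorption (E AND (E OR v) = E):
= (w NAND x)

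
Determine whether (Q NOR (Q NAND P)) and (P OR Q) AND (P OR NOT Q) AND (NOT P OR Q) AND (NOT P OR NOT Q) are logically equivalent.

Yes, they are equivalent — the two output columns agree on all 4 assignments:
P | Q | Expression 1 | Expression 2
-----------------------------------
0 | 0 | 0 | 0
0 | 1 | 0 | 0
1 | 0 | 0 | 0
1 | 1 | 0 | 0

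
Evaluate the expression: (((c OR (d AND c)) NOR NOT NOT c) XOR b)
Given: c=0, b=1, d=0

Substituting: (((0 OR (0 AND 0)) NOR NOT NOT 0) XOR 1)
= 0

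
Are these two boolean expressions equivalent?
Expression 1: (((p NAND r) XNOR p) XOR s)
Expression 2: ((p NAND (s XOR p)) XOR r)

No. Counterexample: with p=0, r=0, s=0, Expression 1 = 0 but Expression 2 = 1.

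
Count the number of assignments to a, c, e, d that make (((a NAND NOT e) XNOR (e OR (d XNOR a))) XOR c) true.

Satisfying assignments: (0,0,0,0), (0,0,1,0), (0,0,1,1), (0,1,0,1), (1,0,0,0), (1,0,1,0), (1,0,1,1), (1,1,0,1)
Count: 8 out of 16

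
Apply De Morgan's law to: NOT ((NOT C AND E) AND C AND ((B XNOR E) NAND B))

NOT (NOT C AND E) OR NOT C OR NOT ((B XNOR E) NAND B)
De Morgan's: NOT(AND of terms) = OR of negations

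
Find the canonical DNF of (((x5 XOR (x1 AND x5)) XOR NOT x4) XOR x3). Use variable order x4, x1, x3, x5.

(NOT x4 AND NOT x1 AND NOT x3 AND NOT x5) OR (NOT x4 AND NOT x1 AND x3 AND x5) OR (NOT x4 AND x1 AND NOT x3 AND NOT x5) OR (NOT x4 AND x1 AND NOT x3 AND x5) OR (x4 AND NOT x1 AND NOT x3 AND x5) OR (x4 AND NOT x1 AND x3 AND NOT x5) OR (x4 AND x1 AND x3 AND NOT x5) OR (x4 AND x1 AND x3 AND x5)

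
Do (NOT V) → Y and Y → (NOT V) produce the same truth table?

No, Converse is not equivalent to original (counterexample: Z=0, V=0, Y=0)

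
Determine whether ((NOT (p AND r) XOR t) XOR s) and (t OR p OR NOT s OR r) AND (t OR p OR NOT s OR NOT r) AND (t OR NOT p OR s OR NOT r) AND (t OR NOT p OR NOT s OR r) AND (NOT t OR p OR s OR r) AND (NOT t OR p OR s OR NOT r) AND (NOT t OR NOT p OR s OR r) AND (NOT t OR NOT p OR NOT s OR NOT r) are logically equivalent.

Yes, they are equivalent — the two output columns agree on all 16 assignments:
t | p | s | r | Expression 1 | Expression 2
-------------------------------------------
0 | 0 | 0 | 0 | 1 | 1
0 | 0 | 0 | 1 | 1 | 1
0 | 0 | 1 | 0 | 0 | 0
0 | 0 | 1 | 1 | 0 | 0
0 | 1 | 0 | 0 | 1 | 1
0 | 1 | 0 | 1 | 0 | 0
0 | 1 | 1 | 0 | 0 | 0
0 | 1 | 1 | 1 | 1 | 1
1 | 0 | 0 | 0 | 0 | 0
1 | 0 | 0 | 1 | 0 | 0
1 | 0 | 1 | 0 | 1 | 1
1 | 0 | 1 | 1 | 1 | 1
1 | 1 | 0 | 0 | 0 | 0
1 | 1 | 0 | 1 | 1 | 1
1 | 1 | 1 | 0 | 1 | 1
1 | 1 | 1 | 1 | 0 | 0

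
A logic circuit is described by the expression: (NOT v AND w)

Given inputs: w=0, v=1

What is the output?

Substituting: (NOT 1 AND 0)
= 0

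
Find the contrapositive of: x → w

Contrapositive: NOT w → NOT x
Note: A statement and its contrapositive are logically equivalent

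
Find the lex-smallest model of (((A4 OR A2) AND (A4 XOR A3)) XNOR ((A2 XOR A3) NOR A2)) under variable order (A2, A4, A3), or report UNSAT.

A2=0, A4=0, A3=1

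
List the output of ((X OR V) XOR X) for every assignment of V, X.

V | X | Output
--------------
0 | 0 | 0
0 | 1 | 0
1 | 0 | 1
1 | 1 | 0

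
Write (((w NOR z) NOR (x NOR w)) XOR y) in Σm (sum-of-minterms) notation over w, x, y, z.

Σm(2, 3, 5, 6, 8, 9, 12, 13) = (NOT w AND NOT x AND y AND NOT z) OR (NOT w AND NOT x AND y AND z) OR (NOT w AND x AND NOT y AND z) OR (NOT w AND x AND y AND NOT z) OR (w AND NOT x AND NOT y AND NOT z) OR (w AND NOT x AND NOT y AND z) OR (w AND x AND NOT y AND NOT z) OR (w AND x AND NOT y AND z)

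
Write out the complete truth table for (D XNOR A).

A | D | Output
--------------
0 | 0 | 1
0 | 1 | 0
1 | 0 | 0
1 | 1 | 1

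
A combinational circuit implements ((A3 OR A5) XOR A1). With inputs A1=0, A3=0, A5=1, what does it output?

Substituting: ((0 OR 1) XOR 0)
= 1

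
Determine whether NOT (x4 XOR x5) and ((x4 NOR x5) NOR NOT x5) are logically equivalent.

No. Counterexample: with x5=0, x4=0, Expression 1 = 1 but Expression 2 = 0.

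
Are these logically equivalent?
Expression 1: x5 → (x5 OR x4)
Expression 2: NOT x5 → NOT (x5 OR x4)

No, Inverse is not equivalent to original (counterexample: x4=1, x5=0)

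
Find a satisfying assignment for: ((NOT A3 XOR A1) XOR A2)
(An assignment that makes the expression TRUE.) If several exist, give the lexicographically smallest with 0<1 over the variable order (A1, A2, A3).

A1=0, A2=0, A3=0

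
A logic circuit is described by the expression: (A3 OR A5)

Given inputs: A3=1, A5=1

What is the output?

Substituting: (1 OR 1)
= 1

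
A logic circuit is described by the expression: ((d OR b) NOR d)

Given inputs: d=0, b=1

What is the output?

Substituting: ((0 OR 1) NOR 0)
= 0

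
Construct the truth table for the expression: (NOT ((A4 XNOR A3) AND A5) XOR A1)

A3 | A4 | A5 | A1 | Output
--------------------------
0 | 0 | 0 | 0 | 1
0 | 0 | 0 | 1 | 0
0 | 0 | 1 | 0 | 0
0 | 0 | 1 | 1 | 1
0 | 1 | 0 | 0 | 1
0 | 1 | 0 | 1 | 0
0 | 1 | 1 | 0 | 1
0 | 1 | 1 | 1 | 0
1 | 0 | 0 | 0 | 1
1 | 0 | 0 | 1 | 0
1 | 0 | 1 | 0 | 1
1 | 0 | 1 | 1 | 0
1 | 1 | 0 | 0 | 1
1 | 1 | 0 | 1 | 0
1 | 1 | 1 | 0 | 0
1 | 1 | 1 | 1 | 1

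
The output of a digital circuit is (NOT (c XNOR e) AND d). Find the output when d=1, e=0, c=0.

Substituting: (NOT (0 XNOR 0) AND 1)
= 0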